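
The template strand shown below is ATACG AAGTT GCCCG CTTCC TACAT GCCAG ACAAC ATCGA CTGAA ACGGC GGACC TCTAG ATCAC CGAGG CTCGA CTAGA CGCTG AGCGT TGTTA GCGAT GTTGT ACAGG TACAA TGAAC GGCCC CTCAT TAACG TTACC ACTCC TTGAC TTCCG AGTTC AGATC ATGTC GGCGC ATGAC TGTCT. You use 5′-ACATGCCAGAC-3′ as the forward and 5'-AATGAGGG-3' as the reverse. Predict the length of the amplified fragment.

110 bp

Scanning the template, ACATGCCAGAC occurs at positions 22–32; this primer anneals to the bottom strand there with its 3' end pointing downstream.
Taking the reverse complement of AATGAGGG gives CCCTCATT, found at positions 124–131 on the template; the primer anneals here to the top strand with its 3' end pointing upstream.
The product runs from position 22 to position 131, so its length is 131 − 22 + 1 = 110 bp.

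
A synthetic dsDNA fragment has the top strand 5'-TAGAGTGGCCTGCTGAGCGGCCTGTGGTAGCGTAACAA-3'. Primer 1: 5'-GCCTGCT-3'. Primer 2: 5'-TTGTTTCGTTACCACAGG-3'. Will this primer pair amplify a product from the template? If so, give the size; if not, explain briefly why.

No product — primer 2 has no binding site in the template.

Primer 2 (TTGTTTCGTTACCACAGG) does not match the top strand, and its reverse complement CCTGTGGTAACGAAACAA does not match either.
With no annealing site for primer 2, no amplification occurs.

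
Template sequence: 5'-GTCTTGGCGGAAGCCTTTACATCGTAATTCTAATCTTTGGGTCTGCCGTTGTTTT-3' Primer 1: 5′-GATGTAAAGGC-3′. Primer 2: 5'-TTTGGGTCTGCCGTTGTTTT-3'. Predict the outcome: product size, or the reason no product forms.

No product — the primers' 3' ends point away from each other.

Primer 1 (GATGTAAAGGC) has reverse complement GCCTTTACATC, which matches the top strand at positions 13–23; primer 1 anneals to the top strand there with its 3' end pointing upstream toward position 13.
Primer 2 (TTTGGGTCTGCCGTTGTTTT) matches the top strand directly at positions 36–55; it anneals to the bottom strand with its 3' end pointing downstream toward position 55.
The 3' ends diverge (primer 1 extends toward position 1, primer 2 toward position 55), so the primers never converge on a shared product.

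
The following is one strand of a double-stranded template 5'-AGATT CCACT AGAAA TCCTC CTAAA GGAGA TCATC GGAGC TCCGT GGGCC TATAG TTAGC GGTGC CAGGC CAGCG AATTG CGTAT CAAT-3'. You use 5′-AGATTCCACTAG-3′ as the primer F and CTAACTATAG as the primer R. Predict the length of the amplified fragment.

59 bp

Forward primer AGATTCCACTAG is found on the top strand at positions 1–12.
The reverse primer's reverse complement is CTATAGTTAG, which matches the template at positions 50–59.
The product runs from position 1 to position 59, so its length is 59 − 1 + 1 = 59 bp.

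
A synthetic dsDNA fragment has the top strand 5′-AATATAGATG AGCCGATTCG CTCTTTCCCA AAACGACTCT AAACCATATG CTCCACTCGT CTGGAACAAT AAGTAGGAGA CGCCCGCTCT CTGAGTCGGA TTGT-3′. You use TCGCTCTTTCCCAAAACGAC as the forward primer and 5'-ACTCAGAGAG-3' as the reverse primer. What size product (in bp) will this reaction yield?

Forward primer TCGCTCTTTCCCAAAACGAC is found on the top strand at positions 18–37.
The reverse primer's reverse complement is CTCTCTGAGT, which matches the template at positions 87–96.
Product length = (reverse-primer end) − (forward-primer start) + 1 = 96 − 18 + 1 = 79 bp.

79 bp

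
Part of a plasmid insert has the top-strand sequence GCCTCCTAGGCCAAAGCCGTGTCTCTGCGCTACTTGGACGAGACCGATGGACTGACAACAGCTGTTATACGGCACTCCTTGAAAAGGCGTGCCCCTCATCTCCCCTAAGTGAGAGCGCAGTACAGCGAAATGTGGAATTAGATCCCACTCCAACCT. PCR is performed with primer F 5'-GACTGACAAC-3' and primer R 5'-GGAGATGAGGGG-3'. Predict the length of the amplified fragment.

Scanning the template, GACTGACAAC occurs at positions 50–59; this primer anneals to the bottom strand there with its 3' end pointing downstream.
Reverse complement of the reverse primer: CCCCTCATCTCC. This occurs on the top strand at positions 92–103.
Product length = (reverse-primer end) − (forward-primer start) + 1 = 103 − 50 + 1 = 54 bp.

54 bp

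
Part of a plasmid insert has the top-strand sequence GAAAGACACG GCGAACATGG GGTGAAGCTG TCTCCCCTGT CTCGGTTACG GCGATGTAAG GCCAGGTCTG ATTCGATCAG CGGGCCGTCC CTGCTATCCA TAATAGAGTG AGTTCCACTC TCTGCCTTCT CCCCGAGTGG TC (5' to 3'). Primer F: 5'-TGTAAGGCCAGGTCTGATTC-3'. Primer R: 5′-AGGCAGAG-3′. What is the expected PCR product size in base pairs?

Forward primer TGTAAGGCCAGGTCTGATTC is found on the top strand at positions 55–74.
Reverse complement of the reverse primer: CTCTGCCT. This occurs on the top strand at positions 120–127.
Amplicon spans positions 55–127: 73 bp.

73 bp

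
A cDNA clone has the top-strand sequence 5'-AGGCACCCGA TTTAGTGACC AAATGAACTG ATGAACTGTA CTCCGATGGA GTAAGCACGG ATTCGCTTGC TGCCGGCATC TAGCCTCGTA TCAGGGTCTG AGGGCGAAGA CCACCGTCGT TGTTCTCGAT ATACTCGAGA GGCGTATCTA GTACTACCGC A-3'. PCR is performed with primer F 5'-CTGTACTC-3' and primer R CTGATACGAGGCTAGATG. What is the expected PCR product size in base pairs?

Forward primer CTGTACTC is found on the top strand at positions 36–43.
Taking the reverse complement of CTGATACGAGGCTAGATG gives CATCTAGCCTCGTATCAG, found at positions 77–94 on the template; the primer anneals here to the top strand with its 3' end pointing upstream.
The product runs from position 36 to position 94, so its length is 94 − 36 + 1 = 59 bp.

59 bp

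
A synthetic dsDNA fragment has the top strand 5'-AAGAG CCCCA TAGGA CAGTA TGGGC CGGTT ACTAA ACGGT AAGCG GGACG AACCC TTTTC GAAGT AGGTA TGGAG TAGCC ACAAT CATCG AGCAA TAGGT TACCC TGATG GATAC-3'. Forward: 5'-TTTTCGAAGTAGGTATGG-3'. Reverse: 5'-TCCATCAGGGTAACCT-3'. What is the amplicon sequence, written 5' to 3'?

Forward primer TTTTCGAAGTAGGTATGG is found on the top strand at positions 56–73.
The reverse primer's reverse complement is AGGTTACCCTGATGGA, which matches the template at positions 97–112.
The product is the template from position 56 through 112 (57 bp).

5'-TTTTCGAAGTAGGTATGGAGTAGCCACAATCATCGAGCAATAGGTTACCCTGATGGA-3'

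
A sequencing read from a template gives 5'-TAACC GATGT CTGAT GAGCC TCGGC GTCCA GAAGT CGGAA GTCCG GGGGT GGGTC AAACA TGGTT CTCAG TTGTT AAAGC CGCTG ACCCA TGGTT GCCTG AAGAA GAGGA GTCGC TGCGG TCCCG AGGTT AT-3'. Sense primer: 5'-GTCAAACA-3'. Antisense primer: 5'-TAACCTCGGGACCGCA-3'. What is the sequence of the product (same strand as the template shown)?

5'-GTCAAACATGGTTCTCAGTTGTTAAAGCCGCTGACCCATGGTTGCCTGAAGAAGAGGAGTCGCTGCGGTCCCGAGGTTA-3'

The forward primer matches the template at positions 53–60.
Reverse complement of the reverse primer: TGCGGTCCCGAGGTTA. This occurs on the top strand at positions 116–131.
The product is the template from position 53 through 131 (79 bp).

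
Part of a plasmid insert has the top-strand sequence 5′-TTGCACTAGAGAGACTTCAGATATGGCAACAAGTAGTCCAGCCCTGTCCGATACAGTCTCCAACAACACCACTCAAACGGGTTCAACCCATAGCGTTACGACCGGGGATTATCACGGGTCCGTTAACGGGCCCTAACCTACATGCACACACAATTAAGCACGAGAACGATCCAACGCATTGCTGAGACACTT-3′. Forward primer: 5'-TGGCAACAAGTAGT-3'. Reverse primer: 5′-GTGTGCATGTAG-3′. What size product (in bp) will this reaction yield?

Scanning the template, TGGCAACAAGTAGT occurs at positions 24–37; this primer anneals to the bottom strand there with its 3' end pointing downstream.
The reverse primer's reverse complement is CTACATGCACAC, which matches the template at positions 138–149.
The product runs from position 24 to position 149, so its length is 149 − 24 + 1 = 126 bp.

126 bp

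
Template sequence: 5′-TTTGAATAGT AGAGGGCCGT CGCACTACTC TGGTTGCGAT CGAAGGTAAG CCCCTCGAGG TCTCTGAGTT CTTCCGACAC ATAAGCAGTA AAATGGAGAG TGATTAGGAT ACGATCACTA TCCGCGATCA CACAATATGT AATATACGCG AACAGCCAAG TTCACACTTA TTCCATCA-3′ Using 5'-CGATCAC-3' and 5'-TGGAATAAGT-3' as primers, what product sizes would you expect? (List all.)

64 bp, 51 bp

The forward primer CGATCAC matches the top strand at positions 112–118, 125–131.
The reverse primer's reverse complement is ACTTATTCCA, matching at positions 166–175.
Each forward site pairs with the reverse site to give a product ending at position 175: sizes 64, 51 bp.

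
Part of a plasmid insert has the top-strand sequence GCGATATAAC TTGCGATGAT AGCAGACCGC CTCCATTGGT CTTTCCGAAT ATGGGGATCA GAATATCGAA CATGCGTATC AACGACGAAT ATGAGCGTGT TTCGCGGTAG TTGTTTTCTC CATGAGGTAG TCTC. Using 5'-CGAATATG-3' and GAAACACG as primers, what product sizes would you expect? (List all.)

58 bp, 18 bp

The forward primer CGAATATG matches the top strand at positions 46–53, 86–93.
The reverse primer's reverse complement is CGTGTTTC, matching at positions 96–103.
Each forward site pairs with the reverse site to give a product ending at position 103: sizes 58, 18 bp.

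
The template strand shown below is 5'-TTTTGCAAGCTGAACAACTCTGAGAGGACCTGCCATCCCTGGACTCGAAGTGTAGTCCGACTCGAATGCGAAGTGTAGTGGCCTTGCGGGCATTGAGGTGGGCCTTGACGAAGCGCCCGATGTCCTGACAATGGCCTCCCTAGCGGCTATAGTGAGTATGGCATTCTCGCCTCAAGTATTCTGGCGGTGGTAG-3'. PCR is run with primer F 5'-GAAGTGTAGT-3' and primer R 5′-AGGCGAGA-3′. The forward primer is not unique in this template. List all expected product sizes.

The forward primer GAAGTGTAGT matches the top strand at positions 47–56, 70–79.
The reverse primer's reverse complement is TCTCGCCT, matching at positions 165–172.
Each forward site pairs with the reverse site to give a product ending at position 172: sizes 126, 103 bp.

126 bp, 103 bp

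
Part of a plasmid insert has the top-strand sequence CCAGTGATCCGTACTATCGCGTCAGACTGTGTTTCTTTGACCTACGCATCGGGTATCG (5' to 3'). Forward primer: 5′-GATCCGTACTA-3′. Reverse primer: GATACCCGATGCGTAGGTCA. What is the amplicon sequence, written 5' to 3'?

Scanning the template, GATCCGTACTA occurs at positions 6–16; this primer anneals to the bottom strand there with its 3' end pointing downstream.
Taking the reverse complement of GATACCCGATGCGTAGGTCA gives TGACCTACGCATCGGGTATC, found at positions 38–57 on the template; the primer anneals here to the top strand with its 3' end pointing upstream.
The product is the template from position 6 through 57 (52 bp).

5'-GATCCGTACTATCGCGTCAGACTGTGTTTCTTTGACCTACGCATCGGGTATC-3'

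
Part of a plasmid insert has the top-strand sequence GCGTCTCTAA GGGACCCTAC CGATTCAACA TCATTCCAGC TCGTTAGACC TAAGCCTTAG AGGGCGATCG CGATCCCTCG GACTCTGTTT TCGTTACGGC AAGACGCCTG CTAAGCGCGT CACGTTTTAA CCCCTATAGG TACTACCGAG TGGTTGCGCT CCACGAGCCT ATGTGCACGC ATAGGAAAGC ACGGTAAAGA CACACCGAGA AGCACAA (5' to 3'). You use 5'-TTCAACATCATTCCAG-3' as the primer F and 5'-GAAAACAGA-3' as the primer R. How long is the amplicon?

69 bp

Forward primer TTCAACATCATTCCAG is found on the top strand at positions 24–39.
Reverse complement of the reverse primer: TCTGTTTTC. This occurs on the top strand at positions 84–92.
The product runs from position 24 to position 92, so its length is 92 − 24 + 1 = 69 bp.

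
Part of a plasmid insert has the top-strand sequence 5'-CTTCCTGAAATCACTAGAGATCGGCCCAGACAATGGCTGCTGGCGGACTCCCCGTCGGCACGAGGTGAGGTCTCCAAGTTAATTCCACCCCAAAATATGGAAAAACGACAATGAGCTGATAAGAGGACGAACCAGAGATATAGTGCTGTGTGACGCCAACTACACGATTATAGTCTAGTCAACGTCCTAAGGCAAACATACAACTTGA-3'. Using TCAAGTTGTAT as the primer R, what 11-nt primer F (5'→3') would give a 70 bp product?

The reverse primer's reverse complement ATACAACTTGA matches the template at positions 198–208, so the product ends at position 208.
A 70 bp product then starts at position 208 − 70 + 1 = 139.
The forward primer is identical to the top strand there: TATAGTGCTGT.

5'-TATAGTGCTGT-3'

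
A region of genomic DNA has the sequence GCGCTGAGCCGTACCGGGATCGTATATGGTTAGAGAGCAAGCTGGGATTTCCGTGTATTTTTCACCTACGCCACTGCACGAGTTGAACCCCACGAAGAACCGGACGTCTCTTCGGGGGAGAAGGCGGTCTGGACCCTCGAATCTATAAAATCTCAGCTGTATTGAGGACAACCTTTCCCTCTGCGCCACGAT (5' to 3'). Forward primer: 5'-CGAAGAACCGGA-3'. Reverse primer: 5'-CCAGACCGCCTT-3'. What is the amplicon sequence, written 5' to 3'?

5'-CGAAGAACCGGACGTCTCTTCGGGGGAGAAGGCGGTCTGG-3'

Forward primer CGAAGAACCGGA is found on the top strand at positions 93–104.
Reverse complement of the reverse primer: AAGGCGGTCTGG. This occurs on the top strand at positions 121–132.
The product is the template from position 93 through 132 (40 bp).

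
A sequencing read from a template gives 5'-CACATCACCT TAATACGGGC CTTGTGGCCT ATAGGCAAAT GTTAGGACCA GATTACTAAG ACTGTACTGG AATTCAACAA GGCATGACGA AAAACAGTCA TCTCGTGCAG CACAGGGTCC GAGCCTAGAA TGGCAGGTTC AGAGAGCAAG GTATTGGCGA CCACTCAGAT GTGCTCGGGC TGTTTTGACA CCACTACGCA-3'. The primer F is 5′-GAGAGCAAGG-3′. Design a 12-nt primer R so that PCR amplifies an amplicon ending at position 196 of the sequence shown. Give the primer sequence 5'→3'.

5'-TAGTGGTGTCAA-3'

The forward primer binds at positions 142–151; the product's 3' end on the top strand is position 196.
The reverse primer anneals to the top strand over positions 185–196, i.e. to TTGACACCACTA.
Its sequence written 5'→3' is the reverse complement: TAGTGGTGTCAA.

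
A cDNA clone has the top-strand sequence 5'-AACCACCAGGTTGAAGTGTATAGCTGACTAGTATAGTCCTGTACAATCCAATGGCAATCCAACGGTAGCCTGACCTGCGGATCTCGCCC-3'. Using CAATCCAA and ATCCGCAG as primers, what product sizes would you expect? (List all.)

39 bp, 28 bp

The forward primer CAATCCAA matches the top strand at positions 44–51, 55–62.
The reverse primer's reverse complement is CTGCGGAT, matching at positions 75–82.
Each forward site pairs with the reverse site to give a product ending at position 82: sizes 39, 28 bp.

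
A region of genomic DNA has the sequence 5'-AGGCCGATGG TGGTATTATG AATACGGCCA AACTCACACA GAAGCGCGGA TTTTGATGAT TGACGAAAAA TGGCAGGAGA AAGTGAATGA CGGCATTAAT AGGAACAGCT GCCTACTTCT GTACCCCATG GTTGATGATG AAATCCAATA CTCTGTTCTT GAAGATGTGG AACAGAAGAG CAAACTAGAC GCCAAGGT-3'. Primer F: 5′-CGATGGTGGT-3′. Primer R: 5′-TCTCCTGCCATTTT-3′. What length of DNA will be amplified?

76 bp

Scanning the template, CGATGGTGGT occurs at positions 5–14; this primer anneals to the bottom strand there with its 3' end pointing downstream.
The reverse primer's reverse complement is AAAATGGCAGGAGA, which matches the template at positions 67–80.
Amplicon spans positions 5–80: 76 bp.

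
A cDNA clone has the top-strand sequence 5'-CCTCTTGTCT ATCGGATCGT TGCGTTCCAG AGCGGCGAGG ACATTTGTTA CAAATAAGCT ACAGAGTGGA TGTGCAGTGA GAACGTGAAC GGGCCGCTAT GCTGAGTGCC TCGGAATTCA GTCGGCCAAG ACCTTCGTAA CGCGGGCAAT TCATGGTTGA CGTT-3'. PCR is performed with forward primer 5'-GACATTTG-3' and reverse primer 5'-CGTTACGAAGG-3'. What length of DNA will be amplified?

103 bp

Scanning the template, GACATTTG occurs at positions 40–47; this primer anneals to the bottom strand there with its 3' end pointing downstream.
The reverse primer's reverse complement is CCTTCGTAACG, which matches the template at positions 132–142.
The product runs from position 40 to position 142, so its length is 142 − 40 + 1 = 103 bp.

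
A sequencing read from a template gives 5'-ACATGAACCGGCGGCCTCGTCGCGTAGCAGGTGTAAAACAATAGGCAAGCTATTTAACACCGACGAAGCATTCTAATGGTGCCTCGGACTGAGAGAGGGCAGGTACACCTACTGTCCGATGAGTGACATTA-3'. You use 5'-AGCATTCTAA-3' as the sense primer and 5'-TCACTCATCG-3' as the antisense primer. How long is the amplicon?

60 bp

Scanning the template, AGCATTCTAA occurs at positions 67–76; this primer anneals to the bottom strand there with its 3' end pointing downstream.
Taking the reverse complement of TCACTCATCG gives CGATGAGTGA, found at positions 117–126 on the template; the primer anneals here to the top strand with its 3' end pointing upstream.
The product runs from position 67 to position 126, so its length is 126 − 67 + 1 = 60 bp.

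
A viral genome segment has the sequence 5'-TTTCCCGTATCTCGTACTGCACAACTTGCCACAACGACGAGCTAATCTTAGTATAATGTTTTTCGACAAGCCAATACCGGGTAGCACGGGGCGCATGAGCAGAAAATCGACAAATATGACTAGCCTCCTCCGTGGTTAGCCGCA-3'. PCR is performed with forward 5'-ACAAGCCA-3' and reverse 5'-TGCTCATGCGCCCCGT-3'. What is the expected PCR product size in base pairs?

Forward primer ACAAGCCA is found on the top strand at positions 66–73.
The reverse primer's reverse complement is ACGGGGCGCATGAGCA, which matches the template at positions 86–101.
Product length = (reverse-primer end) − (forward-primer start) + 1 = 101 − 66 + 1 = 36 bp.

36 bp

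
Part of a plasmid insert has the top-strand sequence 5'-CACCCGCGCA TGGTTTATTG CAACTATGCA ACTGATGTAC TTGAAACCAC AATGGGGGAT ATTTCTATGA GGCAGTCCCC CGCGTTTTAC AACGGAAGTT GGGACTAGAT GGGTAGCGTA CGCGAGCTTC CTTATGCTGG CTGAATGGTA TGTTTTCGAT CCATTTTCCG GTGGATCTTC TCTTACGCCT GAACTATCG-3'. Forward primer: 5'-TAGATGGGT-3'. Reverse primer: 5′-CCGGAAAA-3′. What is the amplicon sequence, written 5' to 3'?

5'-TAGATGGGTAGCGTACGCGAGCTTCCTTATGCTGGCTGAATGGTATGTTTTCGATCCATTTTCCGG-3'

The forward primer matches the template at positions 106–114.
The reverse primer's reverse complement is TTTTCCGG, which matches the template at positions 164–171.
The product is the template from position 106 through 171 (66 bp).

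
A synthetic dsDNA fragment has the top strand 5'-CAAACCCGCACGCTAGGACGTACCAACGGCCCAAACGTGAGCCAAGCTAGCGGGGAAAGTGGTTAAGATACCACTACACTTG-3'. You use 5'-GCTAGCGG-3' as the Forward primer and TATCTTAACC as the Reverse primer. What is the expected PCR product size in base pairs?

25 bp

Forward primer GCTAGCGG is found on the top strand at positions 46–53.
The reverse primer's reverse complement is GGTTAAGATA, which matches the template at positions 61–70.
Product length = (reverse-primer end) − (forward-primer start) + 1 = 70 − 46 + 1 = 25 bp.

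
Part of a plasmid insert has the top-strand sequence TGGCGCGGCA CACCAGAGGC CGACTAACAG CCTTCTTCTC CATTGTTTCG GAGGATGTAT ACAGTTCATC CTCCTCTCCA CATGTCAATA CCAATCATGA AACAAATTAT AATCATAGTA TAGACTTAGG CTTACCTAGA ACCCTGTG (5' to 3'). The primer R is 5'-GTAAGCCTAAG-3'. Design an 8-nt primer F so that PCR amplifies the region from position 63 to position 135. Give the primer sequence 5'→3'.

5'-AGTTCATC-3'

The reverse primer's reverse complement CTTAGGCTTAC matches the template at positions 125–135; the product starts at position 63.
The forward primer is identical to the top strand over positions 63–70: AGTTCATC.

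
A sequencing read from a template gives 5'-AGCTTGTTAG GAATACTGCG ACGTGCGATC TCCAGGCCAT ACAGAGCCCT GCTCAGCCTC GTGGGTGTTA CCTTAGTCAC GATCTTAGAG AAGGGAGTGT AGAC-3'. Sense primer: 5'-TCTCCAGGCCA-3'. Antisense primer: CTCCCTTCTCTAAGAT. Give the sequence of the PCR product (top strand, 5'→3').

Scanning the template, TCTCCAGGCCA occurs at positions 29–39; this primer anneals to the bottom strand there with its 3' end pointing downstream.
Reverse complement of the reverse primer: ATCTTAGAGAAGGGAG. This occurs on the top strand at positions 82–97.
The product is the template from position 29 through 97 (69 bp).

5'-TCTCCAGGCCATACAGAGCCCTGCTCAGCCTCGTGGGTGTTACCTTAGTCACGATCTTAGAGAAGGGAG-3'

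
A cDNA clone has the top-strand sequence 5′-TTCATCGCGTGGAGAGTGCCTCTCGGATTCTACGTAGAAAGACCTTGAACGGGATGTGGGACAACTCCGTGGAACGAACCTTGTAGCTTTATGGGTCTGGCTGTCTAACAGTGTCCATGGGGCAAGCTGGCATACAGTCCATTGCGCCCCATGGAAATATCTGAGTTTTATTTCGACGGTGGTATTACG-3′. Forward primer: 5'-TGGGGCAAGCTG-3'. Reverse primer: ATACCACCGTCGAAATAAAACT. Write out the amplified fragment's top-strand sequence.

5'-TGGGGCAAGCTGGCATACAGTCCATTGCGCCCCATGGAAATATCTGAGTTTTATTTCGACGGTGGTAT-3'

Forward primer TGGGGCAAGCTG is found on the top strand at positions 118–129.
Reverse complement of the reverse primer: AGTTTTATTTCGACGGTGGTAT. This occurs on the top strand at positions 164–185.
The product is the template from position 118 through 185 (68 bp).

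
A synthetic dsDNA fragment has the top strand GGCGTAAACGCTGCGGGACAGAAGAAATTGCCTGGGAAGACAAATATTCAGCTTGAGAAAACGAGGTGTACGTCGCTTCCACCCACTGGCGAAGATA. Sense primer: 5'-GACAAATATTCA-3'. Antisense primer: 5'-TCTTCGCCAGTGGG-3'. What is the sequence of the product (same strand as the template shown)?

5'-GACAAATATTCAGCTTGAGAAAACGAGGTGTACGTCGCTTCCACCCACTGGCGAAGA-3'

The forward primer matches the template at positions 39–50.
Taking the reverse complement of TCTTCGCCAGTGGG gives CCCACTGGCGAAGA, found at positions 82–95 on the template; the primer anneals here to the top strand with its 3' end pointing upstream.
The product is the template from position 39 through 95 (57 bp).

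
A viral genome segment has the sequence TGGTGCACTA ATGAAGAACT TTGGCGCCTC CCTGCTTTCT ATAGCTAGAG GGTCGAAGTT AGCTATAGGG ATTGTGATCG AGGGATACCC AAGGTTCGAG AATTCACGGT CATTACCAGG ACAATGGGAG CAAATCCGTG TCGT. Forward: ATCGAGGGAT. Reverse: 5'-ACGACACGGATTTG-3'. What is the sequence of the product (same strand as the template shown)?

Forward primer ATCGAGGGAT is found on the top strand at positions 77–86.
Taking the reverse complement of ACGACACGGATTTG gives CAAATCCGTGTCGT, found at positions 131–144 on the template; the primer anneals here to the top strand with its 3' end pointing upstream.
The product is the template from position 77 through 144 (68 bp).

5'-ATCGAGGGATACCCAAGGTTCGAGAATTCACGGTCATTACCAGGACAATGGGAGCAAATCCGTGTCGT-3'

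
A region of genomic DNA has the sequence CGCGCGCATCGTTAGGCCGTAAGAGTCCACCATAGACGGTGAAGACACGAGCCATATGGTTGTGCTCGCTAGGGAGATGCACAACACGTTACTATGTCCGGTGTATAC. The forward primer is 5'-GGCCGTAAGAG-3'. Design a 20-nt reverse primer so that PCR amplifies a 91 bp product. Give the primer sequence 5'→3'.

The forward primer binds at positions 15–25, so a 91 bp product ends at position 15 + 91 − 1 = 105.
The reverse primer anneals to the top strand over positions 86–105, i.e. to ACGTTACTATGTCCGGTGTA.
Its sequence written 5'→3' is the reverse complement: TACACCGGACATAGTAACGT.

5'-TACACCGGACATAGTAACGT-3'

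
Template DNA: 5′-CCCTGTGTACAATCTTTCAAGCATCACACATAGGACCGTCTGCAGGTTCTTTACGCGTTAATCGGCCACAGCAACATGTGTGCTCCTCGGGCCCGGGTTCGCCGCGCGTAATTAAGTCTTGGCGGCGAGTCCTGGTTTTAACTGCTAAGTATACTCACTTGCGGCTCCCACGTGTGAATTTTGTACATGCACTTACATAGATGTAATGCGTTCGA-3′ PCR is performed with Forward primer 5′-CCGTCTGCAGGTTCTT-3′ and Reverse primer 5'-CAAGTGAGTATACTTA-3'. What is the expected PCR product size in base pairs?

The forward primer matches the template at positions 36–51.
Taking the reverse complement of CAAGTGAGTATACTTA gives TAAGTATACTCACTTG, found at positions 146–161 on the template; the primer anneals here to the top strand with its 3' end pointing upstream.
Product length = (reverse-primer end) − (forward-primer start) + 1 = 161 − 36 + 1 = 126 bp.

126 bp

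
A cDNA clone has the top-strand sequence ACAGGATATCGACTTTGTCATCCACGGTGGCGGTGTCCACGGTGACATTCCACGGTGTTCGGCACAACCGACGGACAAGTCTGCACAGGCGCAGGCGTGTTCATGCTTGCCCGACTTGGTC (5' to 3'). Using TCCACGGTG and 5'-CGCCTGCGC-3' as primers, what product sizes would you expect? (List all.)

77 bp, 62 bp, 49 bp

The forward primer TCCACGGTG matches the top strand at positions 21–29, 36–44, 49–57.
The reverse primer's reverse complement is GCGCAGGCG, matching at positions 89–97.
Each forward site pairs with the reverse site to give a product ending at position 97: sizes 77, 62, 49 bp.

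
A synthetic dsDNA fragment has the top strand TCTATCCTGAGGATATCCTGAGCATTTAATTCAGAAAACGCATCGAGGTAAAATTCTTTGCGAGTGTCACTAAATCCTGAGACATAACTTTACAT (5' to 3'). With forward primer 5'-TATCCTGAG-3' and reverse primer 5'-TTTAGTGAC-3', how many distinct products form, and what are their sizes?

Two products: 72 bp, 61 bp

The forward primer TATCCTGAG matches the top strand at positions 3–11, 14–22.
The reverse primer's reverse complement is GTCACTAAA, matching at positions 66–74.
Each forward site pairs with the reverse site to give a product ending at position 74: sizes 72, 61 bp.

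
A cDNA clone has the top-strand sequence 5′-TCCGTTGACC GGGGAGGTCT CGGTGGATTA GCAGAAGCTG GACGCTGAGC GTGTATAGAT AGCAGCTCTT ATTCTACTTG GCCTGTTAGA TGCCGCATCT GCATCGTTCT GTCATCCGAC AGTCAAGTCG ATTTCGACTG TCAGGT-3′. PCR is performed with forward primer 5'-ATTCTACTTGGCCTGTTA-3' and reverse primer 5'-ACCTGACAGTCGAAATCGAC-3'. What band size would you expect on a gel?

76 bp

Forward primer ATTCTACTTGGCCTGTTA is found on the top strand at positions 71–88.
Reverse complement of the reverse primer: GTCGATTTCGACTGTCAGGT. This occurs on the top strand at positions 127–146.
The product runs from position 71 to position 146, so its length is 146 − 71 + 1 = 76 bp.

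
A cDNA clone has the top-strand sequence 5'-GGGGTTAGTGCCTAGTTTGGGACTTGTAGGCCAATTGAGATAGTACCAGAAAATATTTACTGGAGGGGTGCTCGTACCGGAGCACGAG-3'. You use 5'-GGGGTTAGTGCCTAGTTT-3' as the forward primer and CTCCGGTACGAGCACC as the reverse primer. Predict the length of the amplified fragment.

82 bp

The forward primer matches the template at positions 1–18.
The reverse primer's reverse complement is GGTGCTCGTACCGGAG, which matches the template at positions 67–82.
The product runs from position 1 to position 82, so its length is 82 − 1 + 1 = 82 bp.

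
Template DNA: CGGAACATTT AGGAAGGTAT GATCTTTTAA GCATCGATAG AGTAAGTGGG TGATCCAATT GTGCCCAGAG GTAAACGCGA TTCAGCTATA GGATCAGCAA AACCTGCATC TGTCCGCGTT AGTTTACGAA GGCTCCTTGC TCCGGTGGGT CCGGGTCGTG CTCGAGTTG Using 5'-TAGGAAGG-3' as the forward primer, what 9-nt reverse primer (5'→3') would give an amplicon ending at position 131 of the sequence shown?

The forward primer binds at positions 10–17; the product's 3' end on the top strand is position 131.
The reverse primer anneals to the top strand over positions 123–131, i.e. to TTTACGAAG.
Its sequence written 5'→3' is the reverse complement: CTTCGTAAA.

5'-CTTCGTAAA-3'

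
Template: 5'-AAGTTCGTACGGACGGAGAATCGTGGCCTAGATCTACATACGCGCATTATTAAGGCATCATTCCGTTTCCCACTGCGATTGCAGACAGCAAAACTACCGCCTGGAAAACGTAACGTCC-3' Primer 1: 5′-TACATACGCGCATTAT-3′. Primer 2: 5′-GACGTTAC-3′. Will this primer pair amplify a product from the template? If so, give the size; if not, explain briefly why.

Yes — an 83 bp product.

Primer 1 (TACATACGCGCATTAT) matches the top strand at positions 35–50; it acts as a forward primer.
Primer 2's reverse complement is GTAACGTC, matching the top strand at positions 110–117; it acts as a reverse primer.
The 3' ends face each other across positions 35–117, giving an 83 bp product.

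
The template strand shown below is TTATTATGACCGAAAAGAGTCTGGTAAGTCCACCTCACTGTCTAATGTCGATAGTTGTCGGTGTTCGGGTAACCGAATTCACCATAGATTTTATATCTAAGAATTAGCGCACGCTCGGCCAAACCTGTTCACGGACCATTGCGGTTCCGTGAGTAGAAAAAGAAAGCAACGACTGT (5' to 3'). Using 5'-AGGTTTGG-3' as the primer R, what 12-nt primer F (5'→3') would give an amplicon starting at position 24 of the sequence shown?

The reverse primer's reverse complement CCAAACCT matches the template at positions 119–126; the product starts at position 24.
The forward primer is identical to the top strand over positions 24–35: GTAAGTCCACCT.

5'-GTAAGTCCACCT-3'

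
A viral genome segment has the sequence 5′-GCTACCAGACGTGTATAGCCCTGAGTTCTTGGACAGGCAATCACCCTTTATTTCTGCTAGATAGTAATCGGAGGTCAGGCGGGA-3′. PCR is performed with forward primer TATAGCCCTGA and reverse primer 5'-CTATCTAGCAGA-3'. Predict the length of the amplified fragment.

Scanning the template, TATAGCCCTGA occurs at positions 14–24; this primer anneals to the bottom strand there with its 3' end pointing downstream.
Reverse complement of the reverse primer: TCTGCTAGATAG. This occurs on the top strand at positions 53–64.
Product length = (reverse-primer end) − (forward-primer start) + 1 = 64 − 14 + 1 = 51 bp.

51 bp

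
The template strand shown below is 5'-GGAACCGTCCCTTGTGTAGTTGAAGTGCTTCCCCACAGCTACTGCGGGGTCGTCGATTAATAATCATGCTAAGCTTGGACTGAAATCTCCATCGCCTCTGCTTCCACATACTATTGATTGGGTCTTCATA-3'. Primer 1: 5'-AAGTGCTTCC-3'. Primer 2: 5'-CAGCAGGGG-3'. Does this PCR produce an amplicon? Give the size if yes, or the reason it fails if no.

Primer 2 (CAGCAGGGG) does not match the top strand, and its reverse complement CCCCTGCTG does not match either.
With no annealing site for primer 2, no amplification occurs.

No product — primer 2 has no binding site in the template.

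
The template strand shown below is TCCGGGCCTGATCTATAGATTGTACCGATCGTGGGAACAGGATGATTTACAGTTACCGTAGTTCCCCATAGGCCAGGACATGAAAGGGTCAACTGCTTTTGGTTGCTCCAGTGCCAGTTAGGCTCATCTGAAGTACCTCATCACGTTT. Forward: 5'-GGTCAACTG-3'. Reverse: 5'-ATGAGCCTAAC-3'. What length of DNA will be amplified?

41 bp

The forward primer matches the template at positions 87–95.
Reverse complement of the reverse primer: GTTAGGCTCAT. This occurs on the top strand at positions 117–127.
Product length = (reverse-primer end) − (forward-primer start) + 1 = 127 − 87 + 1 = 41 bp.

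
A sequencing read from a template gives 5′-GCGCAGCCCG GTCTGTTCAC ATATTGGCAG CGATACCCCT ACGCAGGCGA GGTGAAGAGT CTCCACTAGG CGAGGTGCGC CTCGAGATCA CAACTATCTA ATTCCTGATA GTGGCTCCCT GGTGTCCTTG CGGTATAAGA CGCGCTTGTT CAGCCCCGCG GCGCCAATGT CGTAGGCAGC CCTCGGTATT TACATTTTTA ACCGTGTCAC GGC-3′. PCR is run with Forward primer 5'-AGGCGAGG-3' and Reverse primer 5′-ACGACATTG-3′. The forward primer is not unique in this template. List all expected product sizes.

The forward primer AGGCGAGG matches the top strand at positions 45–52, 68–75.
The reverse primer's reverse complement is CAATGTCGT, matching at positions 165–173.
Each forward site pairs with the reverse site to give a product ending at position 173: sizes 129, 106 bp.

129 bp, 106 bp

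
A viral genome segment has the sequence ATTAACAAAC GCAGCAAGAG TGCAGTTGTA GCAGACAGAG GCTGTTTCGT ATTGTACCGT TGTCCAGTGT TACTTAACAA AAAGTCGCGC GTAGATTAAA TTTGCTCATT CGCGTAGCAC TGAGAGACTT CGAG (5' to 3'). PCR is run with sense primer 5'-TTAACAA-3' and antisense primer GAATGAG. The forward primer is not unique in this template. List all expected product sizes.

The forward primer TTAACAA matches the top strand at positions 2–8, 74–80.
The reverse primer's reverse complement is CTCATTC, matching at positions 105–111.
Each forward site pairs with the reverse site to give a product ending at position 111: sizes 110, 38 bp.

110 bp, 38 bp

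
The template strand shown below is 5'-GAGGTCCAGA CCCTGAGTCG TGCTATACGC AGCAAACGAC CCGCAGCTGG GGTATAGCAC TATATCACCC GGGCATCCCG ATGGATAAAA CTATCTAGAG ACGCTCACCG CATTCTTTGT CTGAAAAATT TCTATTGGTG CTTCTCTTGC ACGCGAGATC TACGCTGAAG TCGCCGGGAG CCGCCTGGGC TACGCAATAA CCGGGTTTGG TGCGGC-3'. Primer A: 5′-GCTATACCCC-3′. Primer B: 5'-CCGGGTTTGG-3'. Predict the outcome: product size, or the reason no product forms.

Primer A (GCTATACCCC) has reverse complement GGGGTATAGC, which matches the top strand at positions 49–58; primer A anneals to the top strand there with its 3' end pointing upstream toward position 49.
Primer B (CCGGGTTTGG) matches the top strand directly at positions 201–210; it anneals to the bottom strand with its 3' end pointing downstream toward position 210.
The 3' ends diverge (primer A extends toward position 1, primer B toward position 216), so the primers never converge on a shared product.

No product — the primers' 3' ends point away from each other.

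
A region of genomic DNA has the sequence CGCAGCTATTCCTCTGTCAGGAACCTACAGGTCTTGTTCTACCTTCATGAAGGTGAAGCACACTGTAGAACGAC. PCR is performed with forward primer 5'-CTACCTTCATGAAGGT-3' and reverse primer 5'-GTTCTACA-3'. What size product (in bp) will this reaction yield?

Scanning the template, CTACCTTCATGAAGGT occurs at positions 39–54; this primer anneals to the bottom strand there with its 3' end pointing downstream.
Reverse complement of the reverse primer: TGTAGAAC. This occurs on the top strand at positions 64–71.
The product runs from position 39 to position 71, so its length is 71 − 39 + 1 = 33 bp.

33 bp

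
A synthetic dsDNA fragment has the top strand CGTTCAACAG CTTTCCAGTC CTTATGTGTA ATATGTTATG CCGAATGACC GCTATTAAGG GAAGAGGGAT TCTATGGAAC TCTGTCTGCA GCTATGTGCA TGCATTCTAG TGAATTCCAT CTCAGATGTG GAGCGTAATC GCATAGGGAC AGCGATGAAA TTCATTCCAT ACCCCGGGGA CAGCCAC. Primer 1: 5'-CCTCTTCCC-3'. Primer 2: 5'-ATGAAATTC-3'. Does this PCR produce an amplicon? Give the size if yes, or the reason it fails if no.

No product — the primers' 3' ends point away from each other.

Primer 1 (CCTCTTCCC) has reverse complement GGGAAGAGG, which matches the top strand at positions 59–67; primer 1 anneals to the top strand there with its 3' end pointing upstream toward position 59.
Primer 2 (ATGAAATTC) matches the top strand directly at positions 155–163; it anneals to the bottom strand with its 3' end pointing downstream toward position 163.
The 3' ends diverge (primer 1 extends toward position 1, primer 2 toward position 187), so the primers never converge on a shared product.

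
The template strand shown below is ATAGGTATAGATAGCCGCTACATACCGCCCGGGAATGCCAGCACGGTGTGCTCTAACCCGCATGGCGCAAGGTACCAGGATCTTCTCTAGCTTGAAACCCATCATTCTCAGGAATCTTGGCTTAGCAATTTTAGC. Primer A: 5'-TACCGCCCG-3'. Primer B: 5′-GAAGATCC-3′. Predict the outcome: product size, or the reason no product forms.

Yes — a 63 bp product.

Primer A (TACCGCCCG) matches the top strand at positions 23–31; it acts as a forward primer.
Primer B's reverse complement is GGATCTTC, matching the top strand at positions 78–85; it acts as a reverse primer.
The 3' ends face each other across positions 23–85, giving a 63 bp product.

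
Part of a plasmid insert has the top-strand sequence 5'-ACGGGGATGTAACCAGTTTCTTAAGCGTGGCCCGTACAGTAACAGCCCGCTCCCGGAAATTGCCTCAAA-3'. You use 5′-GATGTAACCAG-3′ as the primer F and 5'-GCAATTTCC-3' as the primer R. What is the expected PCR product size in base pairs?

58 bp

The forward primer matches the template at positions 6–16.
Taking the reverse complement of GCAATTTCC gives GGAAATTGC, found at positions 55–63 on the template; the primer anneals here to the top strand with its 3' end pointing upstream.
The product runs from position 6 to position 63, so its length is 63 − 6 + 1 = 58 bp.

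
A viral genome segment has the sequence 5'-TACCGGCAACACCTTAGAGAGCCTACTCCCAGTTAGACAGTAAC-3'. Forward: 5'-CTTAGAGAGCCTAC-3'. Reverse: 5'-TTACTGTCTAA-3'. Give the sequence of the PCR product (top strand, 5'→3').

Forward primer CTTAGAGAGCCTAC is found on the top strand at positions 13–26.
The reverse primer's reverse complement is TTAGACAGTAA, which matches the template at positions 33–43.
The product is the template from position 13 through 43 (31 bp).

5'-CTTAGAGAGCCTACTCCCAGTTAGACAGTAA-3'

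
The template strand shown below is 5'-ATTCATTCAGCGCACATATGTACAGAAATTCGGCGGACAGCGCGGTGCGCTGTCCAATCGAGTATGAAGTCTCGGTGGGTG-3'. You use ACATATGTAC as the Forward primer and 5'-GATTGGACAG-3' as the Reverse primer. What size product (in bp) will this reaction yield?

The forward primer matches the template at positions 14–23.
Reverse complement of the reverse primer: CTGTCCAATC. This occurs on the top strand at positions 50–59.
The product runs from position 14 to position 59, so its length is 59 − 14 + 1 = 46 bp.

46 bp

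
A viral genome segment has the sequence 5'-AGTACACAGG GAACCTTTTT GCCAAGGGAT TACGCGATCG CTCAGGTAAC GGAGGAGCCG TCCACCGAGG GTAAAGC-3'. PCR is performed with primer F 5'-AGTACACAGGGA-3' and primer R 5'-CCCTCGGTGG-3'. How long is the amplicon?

Scanning the template, AGTACACAGGGA occurs at positions 1–12; this primer anneals to the bottom strand there with its 3' end pointing downstream.
The reverse primer's reverse complement is CCACCGAGGG, which matches the template at positions 62–71.
The product runs from position 1 to position 71, so its length is 71 − 1 + 1 = 71 bp.

71 bp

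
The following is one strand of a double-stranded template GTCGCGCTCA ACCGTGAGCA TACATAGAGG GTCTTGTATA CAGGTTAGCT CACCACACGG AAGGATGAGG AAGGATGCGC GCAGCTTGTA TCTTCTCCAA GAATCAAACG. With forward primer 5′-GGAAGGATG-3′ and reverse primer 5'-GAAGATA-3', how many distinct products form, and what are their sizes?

Two products: 37 bp, 27 bp

The forward primer GGAAGGATG matches the top strand at positions 59–67, 69–77.
The reverse primer's reverse complement is TATCTTC, matching at positions 89–95.
Each forward site pairs with the reverse site to give a product ending at position 95: sizes 37, 27 bp.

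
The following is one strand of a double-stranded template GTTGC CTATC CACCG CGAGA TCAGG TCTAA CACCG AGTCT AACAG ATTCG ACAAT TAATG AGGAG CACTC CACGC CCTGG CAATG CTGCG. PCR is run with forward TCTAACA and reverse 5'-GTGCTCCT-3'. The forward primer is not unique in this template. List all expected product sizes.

43 bp, 31 bp

The forward primer TCTAACA matches the top strand at positions 26–32, 38–44.
The reverse primer's reverse complement is AGGAGCAC, matching at positions 61–68.
Each forward site pairs with the reverse site to give a product ending at position 68: sizes 43, 31 bp.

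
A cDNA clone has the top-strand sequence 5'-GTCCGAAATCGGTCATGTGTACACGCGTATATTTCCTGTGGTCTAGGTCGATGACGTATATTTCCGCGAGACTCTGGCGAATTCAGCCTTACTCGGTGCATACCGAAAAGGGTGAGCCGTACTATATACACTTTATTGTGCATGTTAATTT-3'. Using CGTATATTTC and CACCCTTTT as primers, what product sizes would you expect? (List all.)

89 bp, 60 bp

The forward primer CGTATATTTC matches the top strand at positions 26–35, 55–64.
The reverse primer's reverse complement is AAAAGGGTG, matching at positions 106–114.
Each forward site pairs with the reverse site to give a product ending at position 114: sizes 89, 60 bp.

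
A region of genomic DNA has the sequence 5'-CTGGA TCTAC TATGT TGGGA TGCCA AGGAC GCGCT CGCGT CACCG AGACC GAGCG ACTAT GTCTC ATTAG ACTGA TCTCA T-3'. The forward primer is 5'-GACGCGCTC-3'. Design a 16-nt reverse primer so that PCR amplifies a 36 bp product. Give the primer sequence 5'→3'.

5'-GACATAGTCGCTCGGT-3'

The forward primer binds at positions 28–36, so a 36 bp product ends at position 28 + 36 − 1 = 63.
The reverse primer anneals to the top strand over positions 48–63, i.e. to ACCGAGCGACTATGTC.
Its sequence written 5'→3' is the reverse complement: GACATAGTCGCTCGGT.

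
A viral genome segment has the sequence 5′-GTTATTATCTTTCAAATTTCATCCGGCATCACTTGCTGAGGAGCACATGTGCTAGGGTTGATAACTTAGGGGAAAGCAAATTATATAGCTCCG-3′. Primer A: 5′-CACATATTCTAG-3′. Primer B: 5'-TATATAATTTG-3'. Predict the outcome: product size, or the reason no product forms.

Primer A (CACATATTCTAG) does not match the top strand, and its reverse complement CTAGAATATGTG does not match either.
With no annealing site for primer A, no amplification occurs.

No product — primer A has no binding site in the template.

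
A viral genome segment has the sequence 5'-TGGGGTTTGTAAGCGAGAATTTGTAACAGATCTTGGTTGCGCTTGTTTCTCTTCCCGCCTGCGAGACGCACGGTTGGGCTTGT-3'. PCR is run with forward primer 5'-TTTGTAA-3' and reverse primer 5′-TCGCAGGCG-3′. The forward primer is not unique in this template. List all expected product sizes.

59 bp, 45 bp

The forward primer TTTGTAA matches the top strand at positions 6–12, 20–26.
The reverse primer's reverse complement is CGCCTGCGA, matching at positions 56–64.
Each forward site pairs with the reverse site to give a product ending at position 64: sizes 59, 45 bp.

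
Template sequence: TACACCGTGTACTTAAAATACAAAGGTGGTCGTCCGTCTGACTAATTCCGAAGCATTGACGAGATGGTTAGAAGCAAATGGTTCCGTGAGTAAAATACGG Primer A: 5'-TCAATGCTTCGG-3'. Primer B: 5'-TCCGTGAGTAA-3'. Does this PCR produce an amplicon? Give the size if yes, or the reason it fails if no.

No product — the primers' 3' ends point away from each other.

Primer A (TCAATGCTTCGG) has reverse complement CCGAAGCATTGA, which matches the top strand at positions 48–59; primer A anneals to the top strand there with its 3' end pointing upstream toward position 48.
Primer B (TCCGTGAGTAA) matches the top strand directly at positions 83–93; it anneals to the bottom strand with its 3' end pointing downstream toward position 93.
The 3' ends diverge (primer A extends toward position 1, primer B toward position 100), so the primers never converge on a shared product.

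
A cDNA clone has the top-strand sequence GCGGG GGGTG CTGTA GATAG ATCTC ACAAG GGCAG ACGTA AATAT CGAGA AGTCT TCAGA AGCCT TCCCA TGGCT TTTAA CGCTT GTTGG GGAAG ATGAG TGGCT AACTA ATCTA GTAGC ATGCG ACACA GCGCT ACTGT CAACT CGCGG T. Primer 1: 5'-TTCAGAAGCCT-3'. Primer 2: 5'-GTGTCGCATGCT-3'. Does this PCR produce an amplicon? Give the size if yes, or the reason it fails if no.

Yes — a 75 bp product.

Primer 1 (TTCAGAAGCCT) matches the top strand at positions 55–65; it acts as a forward primer.
Primer 2's reverse complement is AGCATGCGACAC, matching the top strand at positions 118–129; it acts as a reverse primer.
The 3' ends face each other across positions 55–129, giving a 75 bp product.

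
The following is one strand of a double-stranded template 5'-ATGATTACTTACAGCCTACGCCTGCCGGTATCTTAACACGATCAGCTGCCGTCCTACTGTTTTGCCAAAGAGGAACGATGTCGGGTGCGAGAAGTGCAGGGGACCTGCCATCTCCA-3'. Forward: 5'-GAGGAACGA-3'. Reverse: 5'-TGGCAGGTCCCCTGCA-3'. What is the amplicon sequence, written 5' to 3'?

5'-GAGGAACGATGTCGGGTGCGAGAAGTGCAGGGGACCTGCCA-3'

Forward primer GAGGAACGA is found on the top strand at positions 70–78.
Taking the reverse complement of TGGCAGGTCCCCTGCA gives TGCAGGGGACCTGCCA, found at positions 95–110 on the template; the primer anneals here to the top strand with its 3' end pointing upstream.
The product is the template from position 70 through 110 (41 bp).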